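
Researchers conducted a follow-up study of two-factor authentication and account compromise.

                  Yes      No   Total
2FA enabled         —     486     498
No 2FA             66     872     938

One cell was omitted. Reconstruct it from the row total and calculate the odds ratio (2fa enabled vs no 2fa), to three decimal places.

The missing cell is in the exposed row: 498 − 486 = 12.
So a = 12, b = 486, c = 66, d = 872.
OR = (a·d)/(b·c) = (12 × 872) / (486 × 66) = 10464 / 32076 = 0.32623

0.326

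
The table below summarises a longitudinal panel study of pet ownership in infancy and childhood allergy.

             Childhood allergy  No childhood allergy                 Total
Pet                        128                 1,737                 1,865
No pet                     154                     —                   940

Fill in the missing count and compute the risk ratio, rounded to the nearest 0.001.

0.419

The missing cell is in the unexposed row: 940 − 154 = 786.
So a = 128, b = 1737, c = 154, d = 786.
RR = [a/(a+b)] / [c/(c+d)] = (128/1865) / (154/940) = 0.06863/0.16383 = 0.41893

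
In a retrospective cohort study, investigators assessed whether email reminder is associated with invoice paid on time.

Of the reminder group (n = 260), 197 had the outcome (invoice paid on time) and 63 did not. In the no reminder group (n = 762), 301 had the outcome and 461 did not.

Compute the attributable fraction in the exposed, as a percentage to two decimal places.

47.87

From the description: a = 197, b = 63, c = 301, d = 461.
Risk in exposed = 197/260 = 0.75769; risk in unexposed = 301/762 = 0.39501.
RR = 0.75769/0.39501 = 1.91814
AR% = (RR − 1)/RR × 100 = (1.91814 − 1)/1.91814 × 100 = 47.8663%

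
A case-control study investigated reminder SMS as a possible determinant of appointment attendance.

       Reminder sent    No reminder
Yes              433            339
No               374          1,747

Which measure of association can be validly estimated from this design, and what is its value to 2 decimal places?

Reading the table with exposure as columns: a = 433 (Reminder sent, case), b = 374 (Reminder sent, non-case), c = 339 (No reminder, case), d = 1747.
This is a case-control study: participants were sampled on outcome status, so risks in the source population cannot be estimated directly — relative risk is not valid here. The odds ratio is the appropriate measure.
OR = (a·d)/(b·c) = (433 × 1747) / (374 × 339) = 756451 / 126786 = 5.96636

5.97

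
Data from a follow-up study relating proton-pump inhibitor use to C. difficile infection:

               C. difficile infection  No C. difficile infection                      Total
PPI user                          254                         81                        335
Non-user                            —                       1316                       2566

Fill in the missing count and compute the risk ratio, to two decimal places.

The missing cell is in the unexposed row: 2566 − 1316 = 1250.
So a = 254, b = 81, c = 1250, d = 1316.
RR = [a/(a+b)] / [c/(c+d)] = (254/335) / (1250/2566) = 0.75821/0.48714 = 1.55645

1.56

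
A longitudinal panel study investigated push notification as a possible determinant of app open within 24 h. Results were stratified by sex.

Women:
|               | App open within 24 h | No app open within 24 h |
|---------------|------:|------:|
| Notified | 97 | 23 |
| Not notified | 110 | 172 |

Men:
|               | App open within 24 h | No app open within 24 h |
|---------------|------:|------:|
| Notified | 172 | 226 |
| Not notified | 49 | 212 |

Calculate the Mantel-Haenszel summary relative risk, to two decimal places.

2.18

RR_MH = Σ(aᵢ·n₀ᵢ/nᵢ) / Σ(cᵢ·n₁ᵢ/nᵢ), with n₁ᵢ = aᵢ+bᵢ (exposed), n₀ᵢ = cᵢ+dᵢ (unexposed), nᵢ = n₁ᵢ+n₀ᵢ.
Stratum 1 (Women): n₁ = 120, n₀ = 282, n = 402; a·n₀/n = 97·282/402 = 68.0448; c·n₁/n = 110·120/402 = 32.8358
Stratum 2 (Men): n₁ = 398, n₀ = 261, n = 659; a·n₀/n = 172·261/659 = 68.1214; c·n₁/n = 49·398/659 = 29.5933
RR_MH = (68.0448 + 68.1214) / (32.8358 + 29.5933) = 136.1662 / 62.4291 = 2.18113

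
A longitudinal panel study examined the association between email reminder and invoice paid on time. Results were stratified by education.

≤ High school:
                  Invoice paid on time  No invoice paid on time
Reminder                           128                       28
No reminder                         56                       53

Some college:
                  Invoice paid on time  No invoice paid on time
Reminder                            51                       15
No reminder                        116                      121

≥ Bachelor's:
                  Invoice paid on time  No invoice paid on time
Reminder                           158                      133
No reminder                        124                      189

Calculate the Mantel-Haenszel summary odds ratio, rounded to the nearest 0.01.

OR_MH = Σ(aᵢdᵢ/nᵢ) / Σ(bᵢcᵢ/nᵢ), where nᵢ is the stratum total.
Stratum 1 (≤ High school): n = 265; a·d/n = 128·53/265 = 25.6000; b·c/n = 28·56/265 = 5.9170
Stratum 2 (Some college): n = 303; a·d/n = 51·121/303 = 20.3663; b·c/n = 15·116/303 = 5.7426
Stratum 3 (≥ Bachelor's): n = 604; a·d/n = 158·189/604 = 49.4404; b·c/n = 133·124/604 = 27.3046
OR_MH = (25.6000 + 20.3663 + 49.4404) / (5.9170 + 5.7426 + 27.3046) = 95.4067 / 38.9642 = 2.44857

2.45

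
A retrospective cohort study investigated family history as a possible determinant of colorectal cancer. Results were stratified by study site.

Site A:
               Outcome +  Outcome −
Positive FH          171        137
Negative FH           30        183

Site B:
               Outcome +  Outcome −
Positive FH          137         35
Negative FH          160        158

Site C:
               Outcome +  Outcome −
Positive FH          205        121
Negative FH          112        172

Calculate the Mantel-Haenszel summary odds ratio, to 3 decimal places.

3.901

OR_MH = Σ(aᵢdᵢ/nᵢ) / Σ(bᵢcᵢ/nᵢ), where nᵢ is the stratum total.
Stratum 1 (Site A): n = 521; a·d/n = 171·183/521 = 60.0633; b·c/n = 137·30/521 = 7.8887
Stratum 2 (Site B): n = 490; a·d/n = 137·158/490 = 44.1755; b·c/n = 35·160/490 = 11.4286
Stratum 3 (Site C): n = 610; a·d/n = 205·172/610 = 57.8033; b·c/n = 121·112/610 = 22.2164
OR_MH = (60.0633 + 44.1755 + 57.8033) / (7.8887 + 11.4286 + 22.2164) = 162.0421 / 41.5336 = 3.90147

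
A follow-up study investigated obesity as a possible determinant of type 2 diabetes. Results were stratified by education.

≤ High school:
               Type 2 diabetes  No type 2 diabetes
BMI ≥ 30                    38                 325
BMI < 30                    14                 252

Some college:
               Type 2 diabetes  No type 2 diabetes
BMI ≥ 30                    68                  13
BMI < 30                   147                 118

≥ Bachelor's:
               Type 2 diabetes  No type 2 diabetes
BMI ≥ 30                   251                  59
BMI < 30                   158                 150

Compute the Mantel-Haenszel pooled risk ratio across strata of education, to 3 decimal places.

RR_MH = Σ(aᵢ·n₀ᵢ/nᵢ) / Σ(cᵢ·n₁ᵢ/nᵢ), with n₁ᵢ = aᵢ+bᵢ (exposed), n₀ᵢ = cᵢ+dᵢ (unexposed), nᵢ = n₁ᵢ+n₀ᵢ.
Stratum 1 (≤ High school): n₁ = 363, n₀ = 266, n = 629; a·n₀/n = 38·266/629 = 16.0700; c·n₁/n = 14·363/629 = 8.0795
Stratum 2 (Some college): n₁ = 81, n₀ = 265, n = 346; a·n₀/n = 68·265/346 = 52.0809; c·n₁/n = 147·81/346 = 34.4133
Stratum 3 (≥ Bachelor's): n₁ = 310, n₀ = 308, n = 618; a·n₀/n = 251·308/618 = 125.0939; c·n₁/n = 158·310/618 = 79.2557
RR_MH = (16.0700 + 52.0809 + 125.0939) / (8.0795 + 34.4133 + 79.2557) = 193.2447 / 121.7484 = 1.58725

1.587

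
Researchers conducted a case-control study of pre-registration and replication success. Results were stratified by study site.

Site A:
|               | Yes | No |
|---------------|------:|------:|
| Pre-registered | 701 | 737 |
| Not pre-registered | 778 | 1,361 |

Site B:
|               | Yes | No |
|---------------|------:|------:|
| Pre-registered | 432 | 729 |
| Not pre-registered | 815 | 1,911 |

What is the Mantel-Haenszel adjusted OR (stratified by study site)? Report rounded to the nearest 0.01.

OR_MH = Σ(aᵢdᵢ/nᵢ) / Σ(bᵢcᵢ/nᵢ), where nᵢ is the stratum total.
Stratum 1 (Site A): n = 3577; a·d/n = 701·1361/3577 = 266.7210; b·c/n = 737·778/3577 = 160.2980
Stratum 2 (Site B): n = 3887; a·d/n = 432·1911/3887 = 212.3880; b·c/n = 729·815/3887 = 152.8518
OR_MH = (266.7210 + 212.3880) / (160.2980 + 152.8518) = 479.1090 / 313.1498 = 1.52997

1.53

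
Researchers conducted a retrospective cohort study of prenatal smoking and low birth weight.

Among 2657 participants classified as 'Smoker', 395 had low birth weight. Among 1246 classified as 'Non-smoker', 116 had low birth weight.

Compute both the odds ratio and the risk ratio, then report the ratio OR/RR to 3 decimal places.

1.065

From the description: a = 395, b = 2262, c = 116, d = 1130.
OR = (395·1130)/(2262·116) = 446350/262392 = 1.70108
Risk in exposed = 395/2657 = 0.14866; risk in unexposed = 116/1246 = 0.09310; RR = 1.59686
OR/RR = 1.70108 / 1.59686 = 1.06527
The outcome is not rare, so the OR lies further from 1 than the RR.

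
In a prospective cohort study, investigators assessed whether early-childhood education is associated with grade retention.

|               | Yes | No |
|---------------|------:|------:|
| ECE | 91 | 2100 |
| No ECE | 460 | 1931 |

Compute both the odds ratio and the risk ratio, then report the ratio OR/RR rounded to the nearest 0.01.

Cells: a = 91, b = 2100, c = 460, d = 1931.
OR = (91·1931)/(2100·460) = 175721/966000 = 0.18191
Risk in exposed = 91/2191 = 0.04153; risk in unexposed = 460/2391 = 0.19239; RR = 0.21588
OR/RR = 0.18191 / 0.21588 = 0.84261
The outcome is not rare, so the OR lies further from 1 than the RR.

0.84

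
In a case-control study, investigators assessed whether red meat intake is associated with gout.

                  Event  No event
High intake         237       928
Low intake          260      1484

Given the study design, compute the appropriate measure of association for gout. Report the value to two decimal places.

1.46

Cells: a = 237, b = 928, c = 260, d = 1484.
This is a case-control study: participants were sampled on outcome status, so risks in the source population cannot be estimated directly — relative risk is not valid here. The odds ratio is the appropriate measure.
OR = (a·d)/(b·c) = (237 × 1484) / (928 × 260) = 351708 / 241280 = 1.45768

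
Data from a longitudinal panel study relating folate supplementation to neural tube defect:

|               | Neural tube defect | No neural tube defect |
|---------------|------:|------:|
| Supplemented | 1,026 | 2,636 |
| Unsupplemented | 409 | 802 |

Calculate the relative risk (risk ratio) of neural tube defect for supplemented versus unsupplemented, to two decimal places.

Cells: a = 1026, b = 2636, c = 409, d = 802.
Risk in exposed = 1026/3662 = 0.28017; risk in unexposed = 409/1211 = 0.33774.
RR = 0.28017 / 0.33774 = 0.82956
The risk is 17% lower among the exposed than among the unexposed.

0.83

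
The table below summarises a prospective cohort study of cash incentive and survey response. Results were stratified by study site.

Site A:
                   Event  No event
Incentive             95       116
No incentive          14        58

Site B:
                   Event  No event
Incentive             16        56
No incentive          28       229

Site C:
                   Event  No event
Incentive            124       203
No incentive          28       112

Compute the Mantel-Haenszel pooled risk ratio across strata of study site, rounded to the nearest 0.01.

RR_MH = Σ(aᵢ·n₀ᵢ/nᵢ) / Σ(cᵢ·n₁ᵢ/nᵢ), with n₁ᵢ = aᵢ+bᵢ (exposed), n₀ᵢ = cᵢ+dᵢ (unexposed), nᵢ = n₁ᵢ+n₀ᵢ.
Stratum 1 (Site A): n₁ = 211, n₀ = 72, n = 283; a·n₀/n = 95·72/283 = 24.1696; c·n₁/n = 14·211/283 = 10.4382
Stratum 2 (Site B): n₁ = 72, n₀ = 257, n = 329; a·n₀/n = 16·257/329 = 12.4985; c·n₁/n = 28·72/329 = 6.1277
Stratum 3 (Site C): n₁ = 327, n₀ = 140, n = 467; a·n₀/n = 124·140/467 = 37.1734; c·n₁/n = 28·327/467 = 19.6060
RR_MH = (24.1696 + 12.4985 + 37.1734) / (10.4382 + 6.1277 + 19.6060) = 73.8415 / 36.1718 = 2.04141

2.04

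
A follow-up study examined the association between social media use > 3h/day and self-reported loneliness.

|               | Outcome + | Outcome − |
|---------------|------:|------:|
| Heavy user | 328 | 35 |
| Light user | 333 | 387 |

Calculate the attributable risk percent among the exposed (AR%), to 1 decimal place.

Cells: a = 328, b = 35, c = 333, d = 387.
Risk in exposed = 328/363 = 0.90358; risk in unexposed = 333/720 = 0.46250.
RR = 0.90358/0.46250 = 1.95369
AR% = (RR − 1)/RR × 100 = (1.95369 − 1)/1.95369 × 100 = 48.8148%

48.8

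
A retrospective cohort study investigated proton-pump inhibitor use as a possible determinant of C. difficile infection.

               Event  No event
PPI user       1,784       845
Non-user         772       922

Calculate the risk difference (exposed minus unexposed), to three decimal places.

Cells: a = 1784, b = 845, c = 772, d = 922.
Risk in exposed = 1784/2629 = 0.678585; risk in unexposed = 772/1694 = 0.455726.
Risk difference = 0.678585 − 0.455726 = 0.222859

0.223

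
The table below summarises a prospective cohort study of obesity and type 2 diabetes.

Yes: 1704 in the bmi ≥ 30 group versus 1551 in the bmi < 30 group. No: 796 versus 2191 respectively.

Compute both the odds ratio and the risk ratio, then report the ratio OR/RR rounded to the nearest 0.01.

From the description: a = 1704, b = 796, c = 1551, d = 2191.
OR = (1704·2191)/(796·1551) = 3733464/1234596 = 3.02404
Risk in exposed = 1704/2500 = 0.68160; risk in unexposed = 1551/3742 = 0.41448; RR = 1.64445
OR/RR = 3.02404 / 1.64445 = 1.83893
The outcome is not rare, so the OR lies further from 1 than the RR.

1.84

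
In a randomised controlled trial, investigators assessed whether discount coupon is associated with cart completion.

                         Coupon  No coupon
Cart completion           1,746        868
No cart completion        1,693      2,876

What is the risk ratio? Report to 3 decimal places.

2.190

Reading the table with exposure as columns: a = 1746 (Coupon, case), b = 1693 (Coupon, non-case), c = 868 (No coupon, case), d = 2876.
Risk in exposed = 1746/3439 = 0.50771; risk in unexposed = 868/3744 = 0.23184.
RR = 0.50771 / 0.23184 = 2.18992
The risk among the exposed is 2.19 times that among the unexposed.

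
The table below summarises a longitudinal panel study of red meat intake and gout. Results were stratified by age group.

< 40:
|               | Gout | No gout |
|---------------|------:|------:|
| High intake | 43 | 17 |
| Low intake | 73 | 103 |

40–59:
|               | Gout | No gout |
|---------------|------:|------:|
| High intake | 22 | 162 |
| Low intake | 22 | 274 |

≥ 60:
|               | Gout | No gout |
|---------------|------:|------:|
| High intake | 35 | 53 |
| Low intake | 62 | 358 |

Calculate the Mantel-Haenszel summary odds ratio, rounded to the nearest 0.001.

OR_MH = Σ(aᵢdᵢ/nᵢ) / Σ(bᵢcᵢ/nᵢ), where nᵢ is the stratum total.
Stratum 1 (< 40): n = 236; a·d/n = 43·103/236 = 18.7669; b·c/n = 17·73/236 = 5.2585
Stratum 2 (40–59): n = 480; a·d/n = 22·274/480 = 12.5583; b·c/n = 162·22/480 = 7.4250
Stratum 3 (≥ 60): n = 508; a·d/n = 35·358/508 = 24.6654; b·c/n = 53·62/508 = 6.4685
OR_MH = (18.7669 + 12.5583 + 24.6654) / (5.2585 + 7.4250 + 6.4685) = 55.9906 / 19.1520 = 2.92349

2.923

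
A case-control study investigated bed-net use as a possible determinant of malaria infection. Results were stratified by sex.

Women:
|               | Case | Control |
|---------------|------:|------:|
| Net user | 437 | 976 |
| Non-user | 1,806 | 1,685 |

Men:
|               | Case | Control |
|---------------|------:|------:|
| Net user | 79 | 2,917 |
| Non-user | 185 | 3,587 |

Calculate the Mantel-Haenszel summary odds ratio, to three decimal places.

OR_MH = Σ(aᵢdᵢ/nᵢ) / Σ(bᵢcᵢ/nᵢ), where nᵢ is the stratum total.
Stratum 1 (Women): n = 4904; a·d/n = 437·1685/4904 = 150.1519; b·c/n = 976·1806/4904 = 359.4323
Stratum 2 (Men): n = 6768; a·d/n = 79·3587/6768 = 41.8695; b·c/n = 2917·185/6768 = 79.7348
OR_MH = (150.1519 + 41.8695) / (359.4323 + 79.7348) = 192.0214 / 439.1671 = 0.43724

0.437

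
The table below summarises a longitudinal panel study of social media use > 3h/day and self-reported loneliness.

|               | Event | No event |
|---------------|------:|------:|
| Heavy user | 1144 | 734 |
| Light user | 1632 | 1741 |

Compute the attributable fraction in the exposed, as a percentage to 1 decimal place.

Cells: a = 1144, b = 734, c = 1632, d = 1741.
Risk in exposed = 1144/1878 = 0.60916; risk in unexposed = 1632/3373 = 0.48384.
RR = 0.60916/0.48384 = 1.25900
AR% = (RR − 1)/RR × 100 = (1.25900 − 1)/1.25900 × 100 = 20.5720%

20.6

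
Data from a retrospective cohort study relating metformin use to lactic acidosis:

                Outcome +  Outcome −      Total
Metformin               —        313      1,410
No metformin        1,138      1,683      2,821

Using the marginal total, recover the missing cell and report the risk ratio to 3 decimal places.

The missing cell is in the exposed row: 1410 − 313 = 1097.
So a = 1097, b = 313, c = 1138, d = 1683.
RR = [a/(a+b)] / [c/(c+d)] = (1097/1410) / (1138/2821) = 0.77801/0.40340 = 1.92863

1.929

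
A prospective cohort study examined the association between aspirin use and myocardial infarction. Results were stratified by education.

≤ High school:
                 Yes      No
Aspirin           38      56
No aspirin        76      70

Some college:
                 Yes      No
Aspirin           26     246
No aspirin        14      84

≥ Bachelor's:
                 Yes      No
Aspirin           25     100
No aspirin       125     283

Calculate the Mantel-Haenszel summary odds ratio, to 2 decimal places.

0.60

OR_MH = Σ(aᵢdᵢ/nᵢ) / Σ(bᵢcᵢ/nᵢ), where nᵢ is the stratum total.
Stratum 1 (≤ High school): n = 240; a·d/n = 38·70/240 = 11.0833; b·c/n = 56·76/240 = 17.7333
Stratum 2 (Some college): n = 370; a·d/n = 26·84/370 = 5.9027; b·c/n = 246·14/370 = 9.3081
Stratum 3 (≥ Bachelor's): n = 533; a·d/n = 25·283/533 = 13.2739; b·c/n = 100·125/533 = 23.4522
OR_MH = (11.0833 + 5.9027 + 13.2739) / (17.7333 + 9.3081 + 23.4522) = 30.2600 / 50.4936 = 0.59928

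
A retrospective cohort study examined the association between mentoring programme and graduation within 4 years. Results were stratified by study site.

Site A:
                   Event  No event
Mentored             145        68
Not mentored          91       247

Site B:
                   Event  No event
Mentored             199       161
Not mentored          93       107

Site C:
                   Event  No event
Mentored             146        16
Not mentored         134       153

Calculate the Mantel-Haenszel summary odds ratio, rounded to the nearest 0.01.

3.57

OR_MH = Σ(aᵢdᵢ/nᵢ) / Σ(bᵢcᵢ/nᵢ), where nᵢ is the stratum total.
Stratum 1 (Site A): n = 551; a·d/n = 145·247/551 = 65.0000; b·c/n = 68·91/551 = 11.2305
Stratum 2 (Site B): n = 560; a·d/n = 199·107/560 = 38.0232; b·c/n = 161·93/560 = 26.7375
Stratum 3 (Site C): n = 449; a·d/n = 146·153/449 = 49.7506; b·c/n = 16·134/449 = 4.7751
OR_MH = (65.0000 + 38.0232 + 49.7506) / (11.2305 + 26.7375 + 4.7751) = 152.7738 / 42.7430 = 3.57424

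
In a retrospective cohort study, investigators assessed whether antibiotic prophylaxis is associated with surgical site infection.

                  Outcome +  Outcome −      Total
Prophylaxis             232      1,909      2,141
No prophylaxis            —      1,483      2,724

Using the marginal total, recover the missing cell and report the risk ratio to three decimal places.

The missing cell is in the unexposed row: 2724 − 1483 = 1241.
So a = 232, b = 1909, c = 1241, d = 1483.
RR = [a/(a+b)] / [c/(c+d)] = (232/2141) / (1241/2724) = 0.10836/0.45558 = 0.23785

0.238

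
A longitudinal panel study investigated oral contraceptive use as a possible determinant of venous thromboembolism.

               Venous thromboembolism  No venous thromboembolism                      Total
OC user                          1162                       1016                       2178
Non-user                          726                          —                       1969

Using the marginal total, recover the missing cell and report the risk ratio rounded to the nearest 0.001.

The missing cell is in the unexposed row: 1969 − 726 = 1243.
So a = 1162, b = 1016, c = 726, d = 1243.
RR = [a/(a+b)] / [c/(c+d)] = (1162/2178) / (726/1969) = 0.53352/0.36872 = 1.44696

1.447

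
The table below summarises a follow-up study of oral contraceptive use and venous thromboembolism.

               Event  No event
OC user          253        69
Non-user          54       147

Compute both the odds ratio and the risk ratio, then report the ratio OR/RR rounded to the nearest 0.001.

Cells: a = 253, b = 69, c = 54, d = 147.
OR = (253·147)/(69·54) = 37191/3726 = 9.98148
Risk in exposed = 253/322 = 0.78571; risk in unexposed = 54/201 = 0.26866; RR = 2.92460
OR/RR = 9.98148 / 2.92460 = 3.41294
The outcome is not rare, so the OR lies further from 1 than the RR.

3.413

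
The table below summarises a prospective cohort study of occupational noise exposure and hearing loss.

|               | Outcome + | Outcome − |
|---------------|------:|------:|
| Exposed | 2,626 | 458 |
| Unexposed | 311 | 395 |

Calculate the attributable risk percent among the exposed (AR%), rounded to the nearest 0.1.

48.3

Cells: a = 2626, b = 458, c = 311, d = 395.
Risk in exposed = 2626/3084 = 0.85149; risk in unexposed = 311/706 = 0.44051.
RR = 0.85149/0.44051 = 1.93297
AR% = (RR − 1)/RR × 100 = (1.93297 − 1)/1.93297 × 100 = 48.2661%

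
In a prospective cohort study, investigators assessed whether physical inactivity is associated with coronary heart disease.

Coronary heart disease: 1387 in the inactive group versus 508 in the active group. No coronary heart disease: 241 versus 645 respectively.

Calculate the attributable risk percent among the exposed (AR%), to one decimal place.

48.3

From the description: a = 1387, b = 241, c = 508, d = 645.
Risk in exposed = 1387/1628 = 0.85197; risk in unexposed = 508/1153 = 0.44059.
RR = 0.85197/0.44059 = 1.93369
AR% = (RR − 1)/RR × 100 = (1.93369 − 1)/1.93369 × 100 = 48.2855%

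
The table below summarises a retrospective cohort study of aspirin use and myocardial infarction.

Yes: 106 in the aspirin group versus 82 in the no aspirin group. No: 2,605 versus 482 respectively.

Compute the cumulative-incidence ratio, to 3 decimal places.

0.269

From the description: a = 106, b = 2605, c = 82, d = 482.
Risk in exposed = 106/2711 = 0.03910; risk in unexposed = 82/564 = 0.14539.
RR = 0.03910 / 0.14539 = 0.26893
The risk is 73% lower among the exposed than among the unexposed.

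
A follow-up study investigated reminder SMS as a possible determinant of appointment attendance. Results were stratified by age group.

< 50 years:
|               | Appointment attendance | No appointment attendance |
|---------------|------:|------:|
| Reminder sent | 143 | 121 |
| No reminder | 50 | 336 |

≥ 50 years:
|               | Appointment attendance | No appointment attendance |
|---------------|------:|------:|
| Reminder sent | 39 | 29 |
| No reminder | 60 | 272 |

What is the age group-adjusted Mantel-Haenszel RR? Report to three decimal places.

RR_MH = Σ(aᵢ·n₀ᵢ/nᵢ) / Σ(cᵢ·n₁ᵢ/nᵢ), with n₁ᵢ = aᵢ+bᵢ (exposed), n₀ᵢ = cᵢ+dᵢ (unexposed), nᵢ = n₁ᵢ+n₀ᵢ.
Stratum 1 (< 50 years): n₁ = 264, n₀ = 386, n = 650; a·n₀/n = 143·386/650 = 84.9200; c·n₁/n = 50·264/650 = 20.3077
Stratum 2 (≥ 50 years): n₁ = 68, n₀ = 332, n = 400; a·n₀/n = 39·332/400 = 32.3700; c·n₁/n = 60·68/400 = 10.2000
RR_MH = (84.9200 + 32.3700) / (20.3077 + 10.2000) = 117.2900 / 30.5077 = 3.84460

3.845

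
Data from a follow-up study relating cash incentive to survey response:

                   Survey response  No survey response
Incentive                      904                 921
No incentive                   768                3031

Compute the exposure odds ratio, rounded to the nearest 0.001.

Cells: a = 904, b = 921, c = 768, d = 3031.
OR = (a·d)/(b·c) = (904 × 3031) / (921 × 768) = 2740024 / 707328 = 3.87377
The odds of survey response are about 3.87 times as high in the incentive group.

3.874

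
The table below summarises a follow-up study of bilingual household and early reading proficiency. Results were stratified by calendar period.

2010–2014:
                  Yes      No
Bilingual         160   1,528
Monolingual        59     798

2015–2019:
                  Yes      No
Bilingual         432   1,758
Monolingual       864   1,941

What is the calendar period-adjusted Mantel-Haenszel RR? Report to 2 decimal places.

0.71

RR_MH = Σ(aᵢ·n₀ᵢ/nᵢ) / Σ(cᵢ·n₁ᵢ/nᵢ), with n₁ᵢ = aᵢ+bᵢ (exposed), n₀ᵢ = cᵢ+dᵢ (unexposed), nᵢ = n₁ᵢ+n₀ᵢ.
Stratum 1 (2010–2014): n₁ = 1688, n₀ = 857, n = 2545; a·n₀/n = 160·857/2545 = 53.8782; c·n₁/n = 59·1688/2545 = 39.1324
Stratum 2 (2015–2019): n₁ = 2190, n₀ = 2805, n = 4995; a·n₀/n = 432·2805/4995 = 242.5946; c·n₁/n = 864·2190/4995 = 378.8108
RR_MH = (53.8782 + 242.5946) / (39.1324 + 378.8108) = 296.4728 / 417.9432 = 0.70936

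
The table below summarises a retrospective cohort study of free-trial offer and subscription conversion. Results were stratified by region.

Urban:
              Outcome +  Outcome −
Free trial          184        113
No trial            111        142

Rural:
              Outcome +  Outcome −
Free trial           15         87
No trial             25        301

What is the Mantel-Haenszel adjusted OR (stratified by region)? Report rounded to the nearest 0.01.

2.08

OR_MH = Σ(aᵢdᵢ/nᵢ) / Σ(bᵢcᵢ/nᵢ), where nᵢ is the stratum total.
Stratum 1 (Urban): n = 550; a·d/n = 184·142/550 = 47.5055; b·c/n = 113·111/550 = 22.8055
Stratum 2 (Rural): n = 428; a·d/n = 15·301/428 = 10.5491; b·c/n = 87·25/428 = 5.0818
OR_MH = (47.5055 + 10.5491) / (22.8055 + 5.0818) = 58.0545 / 27.8872 = 2.08176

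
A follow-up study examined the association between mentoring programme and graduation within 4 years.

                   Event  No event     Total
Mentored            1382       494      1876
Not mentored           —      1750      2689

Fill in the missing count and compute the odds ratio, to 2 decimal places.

5.21

The missing cell is in the unexposed row: 2689 − 1750 = 939.
So a = 1382, b = 494, c = 939, d = 1750.
OR = (a·d)/(b·c) = (1382 × 1750) / (494 × 939) = 2418500 / 463866 = 5.21379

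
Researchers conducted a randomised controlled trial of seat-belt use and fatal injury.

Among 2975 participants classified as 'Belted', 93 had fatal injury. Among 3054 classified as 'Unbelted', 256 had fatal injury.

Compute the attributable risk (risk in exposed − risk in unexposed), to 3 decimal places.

From the description: a = 93, b = 2882, c = 256, d = 2798.
Risk in exposed = 93/2975 = 0.031261; risk in unexposed = 256/3054 = 0.083824.
Risk difference = 0.031261 − 0.083824 = -0.052564

-0.053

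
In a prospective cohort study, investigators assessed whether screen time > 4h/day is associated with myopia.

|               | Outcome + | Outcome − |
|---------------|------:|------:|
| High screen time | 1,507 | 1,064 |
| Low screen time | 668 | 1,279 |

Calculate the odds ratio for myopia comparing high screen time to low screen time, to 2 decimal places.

2.71

Cells: a = 1507, b = 1064, c = 668, d = 1279.
OR = (a·d)/(b·c) = (1507 × 1279) / (1064 × 668) = 1927453 / 710752 = 2.71185
The odds of myopia are about 2.71 times as high in the high screen time group.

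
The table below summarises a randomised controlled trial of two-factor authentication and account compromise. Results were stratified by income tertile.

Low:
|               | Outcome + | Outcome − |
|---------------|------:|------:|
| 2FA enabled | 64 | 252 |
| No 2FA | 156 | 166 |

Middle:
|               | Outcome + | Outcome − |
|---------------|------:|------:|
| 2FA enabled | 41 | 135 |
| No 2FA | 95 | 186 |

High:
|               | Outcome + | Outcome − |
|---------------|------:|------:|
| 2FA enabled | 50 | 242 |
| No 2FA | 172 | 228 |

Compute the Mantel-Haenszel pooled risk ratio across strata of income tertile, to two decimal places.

RR_MH = Σ(aᵢ·n₀ᵢ/nᵢ) / Σ(cᵢ·n₁ᵢ/nᵢ), with n₁ᵢ = aᵢ+bᵢ (exposed), n₀ᵢ = cᵢ+dᵢ (unexposed), nᵢ = n₁ᵢ+n₀ᵢ.
Stratum 1 (Low): n₁ = 316, n₀ = 322, n = 638; a·n₀/n = 64·322/638 = 32.3009; c·n₁/n = 156·316/638 = 77.2665
Stratum 2 (Middle): n₁ = 176, n₀ = 281, n = 457; a·n₀/n = 41·281/457 = 25.2101; c·n₁/n = 95·176/457 = 36.5864
Stratum 3 (High): n₁ = 292, n₀ = 400, n = 692; a·n₀/n = 50·400/692 = 28.9017; c·n₁/n = 172·292/692 = 72.5780
RR_MH = (32.3009 + 25.2101 + 28.9017) / (77.2665 + 36.5864 + 72.5780) = 86.4127 / 186.4309 = 0.46351

0.46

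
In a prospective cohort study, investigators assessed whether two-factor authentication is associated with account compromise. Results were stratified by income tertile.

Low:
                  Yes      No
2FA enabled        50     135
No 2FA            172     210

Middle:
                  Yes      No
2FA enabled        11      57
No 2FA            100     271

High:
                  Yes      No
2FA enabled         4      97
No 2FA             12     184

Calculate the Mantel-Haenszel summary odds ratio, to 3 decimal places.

0.480

OR_MH = Σ(aᵢdᵢ/nᵢ) / Σ(bᵢcᵢ/nᵢ), where nᵢ is the stratum total.
Stratum 1 (Low): n = 567; a·d/n = 50·210/567 = 18.5185; b·c/n = 135·172/567 = 40.9524
Stratum 2 (Middle): n = 439; a·d/n = 11·271/439 = 6.7904; b·c/n = 57·100/439 = 12.9841
Stratum 3 (High): n = 297; a·d/n = 4·184/297 = 2.4781; b·c/n = 97·12/297 = 3.9192
OR_MH = (18.5185 + 6.7904 + 2.4781) / (40.9524 + 12.9841 + 3.9192) = 27.7871 / 57.8556 = 0.48028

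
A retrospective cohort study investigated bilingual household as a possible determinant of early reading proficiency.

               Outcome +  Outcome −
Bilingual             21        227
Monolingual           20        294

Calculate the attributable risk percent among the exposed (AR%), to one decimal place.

24.8

Cells: a = 21, b = 227, c = 20, d = 294.
Risk in exposed = 21/248 = 0.08468; risk in unexposed = 20/314 = 0.06369.
RR = 0.08468/0.06369 = 1.32944
AR% = (RR − 1)/RR × 100 = (1.32944 − 1)/1.32944 × 100 = 24.7801%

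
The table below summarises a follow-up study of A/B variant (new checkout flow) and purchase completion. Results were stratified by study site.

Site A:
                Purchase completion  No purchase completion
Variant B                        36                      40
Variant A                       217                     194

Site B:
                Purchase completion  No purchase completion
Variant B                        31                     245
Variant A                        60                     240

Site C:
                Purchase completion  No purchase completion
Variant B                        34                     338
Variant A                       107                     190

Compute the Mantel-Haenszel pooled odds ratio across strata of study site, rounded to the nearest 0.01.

0.38

OR_MH = Σ(aᵢdᵢ/nᵢ) / Σ(bᵢcᵢ/nᵢ), where nᵢ is the stratum total.
Stratum 1 (Site A): n = 487; a·d/n = 36·194/487 = 14.3409; b·c/n = 40·217/487 = 17.8234
Stratum 2 (Site B): n = 576; a·d/n = 31·240/576 = 12.9167; b·c/n = 245·60/576 = 25.5208
Stratum 3 (Site C): n = 669; a·d/n = 34·190/669 = 9.6562; b·c/n = 338·107/669 = 54.0598
OR_MH = (14.3409 + 12.9167 + 9.6562) / (17.8234 + 25.5208 + 54.0598) = 36.9137 / 97.4040 = 0.37898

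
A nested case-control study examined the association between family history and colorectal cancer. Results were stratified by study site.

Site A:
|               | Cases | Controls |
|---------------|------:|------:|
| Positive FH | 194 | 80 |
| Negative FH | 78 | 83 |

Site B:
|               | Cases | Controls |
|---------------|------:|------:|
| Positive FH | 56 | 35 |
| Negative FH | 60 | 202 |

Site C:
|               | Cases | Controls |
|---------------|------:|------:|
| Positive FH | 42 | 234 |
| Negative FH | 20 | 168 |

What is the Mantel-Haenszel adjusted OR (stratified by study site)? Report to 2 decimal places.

2.77

OR_MH = Σ(aᵢdᵢ/nᵢ) / Σ(bᵢcᵢ/nᵢ), where nᵢ is the stratum total.
Stratum 1 (Site A): n = 435; a·d/n = 194·83/435 = 37.0161; b·c/n = 80·78/435 = 14.3448
Stratum 2 (Site B): n = 353; a·d/n = 56·202/353 = 32.0453; b·c/n = 35·60/353 = 5.9490
Stratum 3 (Site C): n = 464; a·d/n = 42·168/464 = 15.2069; b·c/n = 234·20/464 = 10.0862
OR_MH = (37.0161 + 32.0453 + 15.2069) / (14.3448 + 5.9490 + 10.0862) = 84.2683 / 30.3800 = 2.77380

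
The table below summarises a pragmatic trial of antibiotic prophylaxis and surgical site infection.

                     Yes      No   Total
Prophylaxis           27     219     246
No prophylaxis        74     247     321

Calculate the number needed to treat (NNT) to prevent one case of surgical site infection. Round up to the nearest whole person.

9

Risk in treated group = 27/246 = 0.10976; risk in control = 74/321 = 0.23053.
Absolute risk reduction = 0.23053 − 0.10976 = 0.12077
NNT = 1 / ARR = 1 / 0.12077 = 8.280 → round up → 9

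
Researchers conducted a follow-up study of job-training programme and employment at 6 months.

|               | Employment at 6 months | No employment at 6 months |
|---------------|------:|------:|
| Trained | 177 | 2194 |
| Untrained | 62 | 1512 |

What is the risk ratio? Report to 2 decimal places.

Cells: a = 177, b = 2194, c = 62, d = 1512.
Risk in exposed = 177/2371 = 0.07465; risk in unexposed = 62/1574 = 0.03939.
RR = 0.07465 / 0.03939 = 1.89520
The risk among the exposed is 1.90 times that among the unexposed.

1.90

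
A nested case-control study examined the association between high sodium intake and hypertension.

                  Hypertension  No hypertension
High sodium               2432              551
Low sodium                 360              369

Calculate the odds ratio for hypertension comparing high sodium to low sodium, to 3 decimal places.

Cells: a = 2432, b = 551, c = 360, d = 369.
OR = (a·d)/(b·c) = (2432 × 369) / (551 × 360) = 897408 / 198360 = 4.52414
The odds of hypertension are about 4.52 times as high in the high sodium group.

4.524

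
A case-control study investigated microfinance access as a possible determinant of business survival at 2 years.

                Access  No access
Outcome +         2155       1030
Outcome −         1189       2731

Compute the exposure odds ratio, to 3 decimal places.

4.806

Reading the table with exposure as columns: a = 2155 (Access, case), b = 1189 (Access, non-case), c = 1030 (No access, case), d = 2731.
OR = (a·d)/(b·c) = (2155 × 2731) / (1189 × 1030) = 5885305 / 1224670 = 4.80563
The odds of business survival at 2 years are about 4.81 times as high in the access group.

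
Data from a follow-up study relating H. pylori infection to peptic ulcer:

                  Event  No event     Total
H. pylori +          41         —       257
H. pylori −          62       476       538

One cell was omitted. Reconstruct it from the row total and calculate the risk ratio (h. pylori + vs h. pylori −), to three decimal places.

The missing cell is in the exposed row: 257 − 41 = 216.
So a = 41, b = 216, c = 62, d = 476.
RR = [a/(a+b)] / [c/(c+d)] = (41/257) / (62/538) = 0.15953/0.11524 = 1.38434

1.384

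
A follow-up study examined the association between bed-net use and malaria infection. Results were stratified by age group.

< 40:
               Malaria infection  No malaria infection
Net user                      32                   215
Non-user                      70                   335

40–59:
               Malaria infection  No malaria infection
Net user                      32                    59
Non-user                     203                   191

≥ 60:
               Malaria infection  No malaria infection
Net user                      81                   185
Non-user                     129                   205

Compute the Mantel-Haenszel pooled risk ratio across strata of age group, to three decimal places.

RR_MH = Σ(aᵢ·n₀ᵢ/nᵢ) / Σ(cᵢ·n₁ᵢ/nᵢ), with n₁ᵢ = aᵢ+bᵢ (exposed), n₀ᵢ = cᵢ+dᵢ (unexposed), nᵢ = n₁ᵢ+n₀ᵢ.
Stratum 1 (< 40): n₁ = 247, n₀ = 405, n = 652; a·n₀/n = 32·405/652 = 19.8773; c·n₁/n = 70·247/652 = 26.5184
Stratum 2 (40–59): n₁ = 91, n₀ = 394, n = 485; a·n₀/n = 32·394/485 = 25.9959; c·n₁/n = 203·91/485 = 38.0887
Stratum 3 (≥ 60): n₁ = 266, n₀ = 334, n = 600; a·n₀/n = 81·334/600 = 45.0900; c·n₁/n = 129·266/600 = 57.1900
RR_MH = (19.8773 + 25.9959 + 45.0900) / (26.5184 + 38.0887 + 57.1900) = 90.9632 / 121.7971 = 0.74684

0.747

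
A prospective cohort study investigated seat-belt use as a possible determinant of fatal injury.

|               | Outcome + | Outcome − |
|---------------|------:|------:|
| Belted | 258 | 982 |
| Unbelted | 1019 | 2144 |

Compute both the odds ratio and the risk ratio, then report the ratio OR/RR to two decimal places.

0.86

Cells: a = 258, b = 982, c = 1019, d = 2144.
OR = (258·2144)/(982·1019) = 553152/1000658 = 0.55279
Risk in exposed = 258/1240 = 0.20806; risk in unexposed = 1019/3163 = 0.32216; RR = 0.64584
OR/RR = 0.55279 / 0.64584 = 0.85593
The outcome is not rare, so the OR lies further from 1 than the RR.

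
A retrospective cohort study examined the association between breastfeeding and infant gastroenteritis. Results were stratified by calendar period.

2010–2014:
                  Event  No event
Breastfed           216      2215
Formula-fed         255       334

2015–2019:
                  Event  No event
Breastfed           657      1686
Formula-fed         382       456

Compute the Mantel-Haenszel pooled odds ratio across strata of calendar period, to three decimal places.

0.303

OR_MH = Σ(aᵢdᵢ/nᵢ) / Σ(bᵢcᵢ/nᵢ), where nᵢ is the stratum total.
Stratum 1 (2010–2014): n = 3020; a·d/n = 216·334/3020 = 23.8887; b·c/n = 2215·255/3020 = 187.0281
Stratum 2 (2015–2019): n = 3181; a·d/n = 657·456/3181 = 94.1817; b·c/n = 1686·382/3181 = 202.4684
OR_MH = (23.8887 + 94.1817) / (187.0281 + 202.4684) = 118.0704 / 389.4966 = 0.30314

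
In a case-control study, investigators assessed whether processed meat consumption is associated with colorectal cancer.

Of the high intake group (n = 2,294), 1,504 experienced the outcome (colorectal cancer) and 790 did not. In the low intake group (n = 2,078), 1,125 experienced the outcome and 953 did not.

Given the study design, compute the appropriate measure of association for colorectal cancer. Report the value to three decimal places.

1.613

From the description: a = 1504, b = 790, c = 1125, d = 953.
This is a case-control study: participants were sampled on outcome status, so risks in the source population cannot be estimated directly — relative risk is not valid here. The odds ratio is the appropriate measure.
OR = (a·d)/(b·c) = (1504 × 953) / (790 × 1125) = 1433312 / 888750 = 1.61273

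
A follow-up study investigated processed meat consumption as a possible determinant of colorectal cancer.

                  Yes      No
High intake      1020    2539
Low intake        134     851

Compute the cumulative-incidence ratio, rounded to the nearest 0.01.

Cells: a = 1020, b = 2539, c = 134, d = 851.
Risk in exposed = 1020/3559 = 0.28660; risk in unexposed = 134/985 = 0.13604.
RR = 0.28660 / 0.13604 = 2.10670
The risk among the exposed is 2.11 times that among the unexposed.

2.11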